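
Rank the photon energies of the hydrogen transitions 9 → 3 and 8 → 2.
8 → 2

Calculate the energy for each transition:

Transition 9 → 3:
ΔE₁ = |E_3 - E_9| = |-13.6057/3² - (-13.6057/9²)|
ΔE₁ = |-1.51174444 - (-0.16797160)| = 1.34377 eV

Transition 8 → 2:
ΔE₂ = |E_2 - E_8| = |-13.6057/2² - (-13.6057/8²)|
ΔE₂ = |-3.40142500 - (-0.21258906)| = 3.18884 eV

Since 3.18884 eV > 1.34377 eV, the transition 8 → 2 emits the more energetic photon.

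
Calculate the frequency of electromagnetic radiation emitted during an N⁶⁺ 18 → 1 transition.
1.60705e+17 Hz

First, find the transition energy:
E_18 = -13.6057 × 7² / 18² = -2.057652 eV
E_1 = -13.6057 × 7² / 1² = -666.679300 eV
|ΔE| = |E_1 - E_18| = 664.621648 eV

Convert to Joules: E = 664.621648 eV × (1.602177 × 10⁻¹⁹ J/eV) = 1.0648415e-16 J

Using E = hf:
f = E/h = 1.0648415e-16 J / (6.62607 × 10⁻³⁴ J·s)
f = 1.60705e+17 Hz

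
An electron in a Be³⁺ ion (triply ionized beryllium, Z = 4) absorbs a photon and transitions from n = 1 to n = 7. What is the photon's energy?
213.25 eV

The energy levels of a hydrogen-like atom are E_n = -13.6057 Z² eV / n².

Energy at n = 1: E_1 = -13.6057 × 4² / 1² = -217.69120 eV
Energy at n = 7: E_7 = -13.6057 × 4² / 7² = -4.44268 eV

The excitation energy is the difference:
ΔE = E_7 - E_1
ΔE = -4.44268 - (-217.69120)
ΔE = 213.25 eV

Since this is positive, energy must be absorbed (photon absorption).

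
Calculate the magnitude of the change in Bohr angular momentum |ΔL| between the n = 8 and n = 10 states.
2.11e-34 J·s (or 2ℏ)

In the Bohr model, L_n = nℏ where ℏ = 1.0546e-34 J·s.

L_10 = 10ℏ = 1.0546e-33 J·s
L_8 = 8ℏ = 8.4368e-34 J·s

ΔL = L_10 - L_8 = (10 - 8)ℏ = 2ℏ
ΔL = 2 × 1.0546e-34 J·s = 2.11e-34 J·s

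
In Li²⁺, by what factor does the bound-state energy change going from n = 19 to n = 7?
7.367

Using E_n = -13.6057 Z² / n² eV with Z = 3:

E_7 = -13.6057 × 3² / 7² = -122.4513 / 49 = -2.499006122 eV
E_19 = -13.6057 × 3² / 19² = -122.4513 / 361 = -0.339200277 eV

The ratio is:
E_7/E_19 = (-2.499006122) / (-0.339200277)
E_7/E_19 = (-122.4513/49) / (-122.4513/361)
E_7/E_19 = 361/49
E_7/E_19 = 7.367
(Note: the Z² factors cancel in the ratio.)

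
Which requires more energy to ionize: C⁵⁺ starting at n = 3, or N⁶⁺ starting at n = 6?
C⁵⁺ at n = 3 (E = -54.423 eV)

Using E_n = -13.6057 Z² / n² eV:

C⁵⁺ (Z = 6) at n = 3:
E = -13.6057 × 6² / 3² = -13.6057 × 36 / 9 = -54.422800 eV

N⁶⁺ (Z = 7) at n = 6:
E = -13.6057 × 7² / 6² = -13.6057 × 49 / 36 = -18.518869 eV

Since -54.422800 eV < -18.518869 eV,
C⁵⁺ at n = 3 is more tightly bound (requires more energy to ionize).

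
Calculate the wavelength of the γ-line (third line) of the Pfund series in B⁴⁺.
149.5409 nm

The lines of a series are numbered from the longest wavelength (smallest ΔE) outward; the third line is the transition from n = n_f + 3 to n_f.
The Pfund series has all transitions ending at n_f = 5.

For B⁴⁺ (Z = 5), the third line (γ-line) is the jump from n = 8 to n = 5:
E_8 = -13.6057 × 5² / 8² = -5.31472656 eV
E_5 = -13.6057 × 5² / 5² = -13.60570000 eV
ΔE = E_8 - E_5 = 8.29097344 eV

λ = hc/E = 1239.84 eV·nm / 8.29097344 eV
λ = 149.5409 nm

This is the γ-line of the Pfund series in B⁴⁺.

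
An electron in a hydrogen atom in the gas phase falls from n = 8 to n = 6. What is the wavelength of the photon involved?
7498.410 nm

First, find the transition energy using E_n = -13.6057 / n² eV:
E_8 = -13.6057 / 8² = -0.212589063 eV
E_6 = -13.6057 / 6² = -0.377936111 eV

Photon energy: |ΔE| = |E_6 - E_8| = 0.165347048 eV

Convert to wavelength using E = hc/λ with hc = 1239.84 eV·nm:
λ = hc/E = 1239.84 eV·nm / 0.165347048 eV
λ = 7498.410 nm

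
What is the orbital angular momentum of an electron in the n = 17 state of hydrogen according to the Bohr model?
1.7928e-33 J·s (or 17ℏ)

In the Bohr model, angular momentum is quantized:
L = nℏ

where ℏ = h/(2π) = 1.054572e-34 J·s

For n = 17:
L = 17 × 1.054572e-34 J·s
L = 1.7928e-33 J·s

This can also be written as L = 17ℏ.
The angular momentum is an integer multiple of the reduced Planck constant.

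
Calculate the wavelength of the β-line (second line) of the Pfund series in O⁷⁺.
72.67577 nm

The lines of a series are numbered from the longest wavelength (smallest ΔE) outward; the second line is the transition from n = n_f + 2 to n_f.
The Pfund series has all transitions ending at n_f = 5.

For O⁷⁺ (Z = 8), the second line (β-line) is the jump from n = 7 to n = 5:
E_7 = -13.6057 × 8² / 7² = -17.7707102 eV
E_5 = -13.6057 × 8² / 5² = -34.8305920 eV
ΔE = E_7 - E_5 = 17.0598818 eV

λ = hc/E = 1239.84 eV·nm / 17.0598818 eV
λ = 72.67577 nm

This is the β-line of the Pfund series in O⁷⁺.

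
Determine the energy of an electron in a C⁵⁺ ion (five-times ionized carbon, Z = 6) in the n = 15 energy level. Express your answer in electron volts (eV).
-2.18 eV

The energy levels of a hydrogen-like atom are given by:
E_n = -13.6057 Z² / n² eV  (with Z = 6 for C⁵⁺)

For n = 15:
E_15 = -13.6057 × 6² / 15²
E_15 = -13.6057 × 36 / 225
E_15 = -2.18 eV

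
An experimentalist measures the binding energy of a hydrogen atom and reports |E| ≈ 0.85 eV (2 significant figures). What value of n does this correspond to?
n = 4

The exact energy levels follow E_n = -13.6057 eV / n².

The measured value (-0.85 eV) is reported to only 2 significant figures, so we must test candidate n values and see which one matches to that precision.

Candidate energies:
  n = 2:  E = -13.6057/2² = -3.40143 eV
  n = 3:  E = -13.6057/3² = -1.51174 eV
  n = 4:  E = -13.6057/4² = -0.85036 eV  ← matches
  n = 5:  E = -13.6057/5² = -0.54423 eV
  n = 6:  E = -13.6057/6² = -0.37794 eV

Checking against the measurement of -0.85 eV (2 sig figs), only n = 4 agrees:
E_4 = -0.85036 eV, which rounds to -0.85 eV ✓

Therefore n = 4.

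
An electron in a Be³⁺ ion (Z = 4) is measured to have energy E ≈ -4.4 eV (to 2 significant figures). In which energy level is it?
n = 7

The exact energy levels follow E_n = -13.6057 Z² / n² eV with Z = 4.

The measured value (-4.4 eV) is reported to only 2 significant figures, so we must test candidate n values and see which one matches to that precision.

Candidate energies:
  n = 5:  E = -13.6057 × 4² / 5² = -8.70765 eV
  n = 6:  E = -13.6057 × 4² / 6² = -6.04698 eV
  n = 7:  E = -13.6057 × 4² / 7² = -4.44268 eV  ← matches
  n = 8:  E = -13.6057 × 4² / 8² = -3.40143 eV
  n = 9:  E = -13.6057 × 4² / 9² = -2.68755 eV

Checking against the measurement of -4.4 eV (2 sig figs), only n = 7 agrees:
E_7 = -4.44268 eV, which rounds to -4.4 eV ✓

Therefore n = 7.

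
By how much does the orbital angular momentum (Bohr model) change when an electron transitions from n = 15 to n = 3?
1.26549e-33 J·s (or 12ℏ)

In the Bohr model, L_n = nℏ where ℏ = 1.0545718e-34 J·s.

L_15 = 15ℏ = 1.5818577e-33 J·s
L_3 = 3ℏ = 3.1637154e-34 J·s

ΔL = L_15 - L_3 = (15 - 3)ℏ = 12ℏ
ΔL = 12 × 1.0545718e-34 J·s = 1.26549e-33 J·s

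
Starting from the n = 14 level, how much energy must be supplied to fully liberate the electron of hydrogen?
0.06942 eV

The ionization energy is the energy needed to remove the electron completely (n → ∞).

For hydrogen, E_n = -13.6057 eV / n².

At n = 14: E_14 = -13.6057 / 14² = -0.06941684 eV
At n = ∞: E_∞ = 0 eV

Ionization energy = E_∞ - E_14 = 0 - (-0.06941684) = 0.06941684 eV
Ionization energy ≈ 0.06942 eV

This is also called the binding energy of the electron in state n = 14.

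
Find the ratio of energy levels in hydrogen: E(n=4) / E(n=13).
10.562500

Using E_n = -13.6057 Z² / n² eV with Z = 1:

E_4 = -13.6057 / 4² = -13.6057 / 16 = -0.850356250000 eV
E_13 = -13.6057 / 13² = -13.6057 / 169 = -0.080507100592 eV

The ratio is:
E_4/E_13 = (-0.850356250000) / (-0.080507100592)
E_4/E_13 = (-13.6057/16) / (-13.6057/169)
E_4/E_13 = 169/16
E_4/E_13 = 10.562500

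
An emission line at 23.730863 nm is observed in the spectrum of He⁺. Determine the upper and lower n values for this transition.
n = 5 → n = 1

First, find the photon energy from the wavelength (hc = 1239.84 eV·nm):
E = hc/λ = 1239.84 eV·nm / 23.730863 nm = 52.245888 eV

The energy levels of He⁺ satisfy E_n = -13.6057 × 2² / n² eV, so an emission n_i → n_f releases
ΔE = 13.6057 × 2² × (1/n_f² − 1/n_i²) eV.

Setting ΔE equal to the photon energy:
1/n_f² − 1/n_i² = 52.245888 / (13.6057 × 2²) = 0.96000000

Since 1/n_i² must be positive, we need 1/n_f² > 0.96000000, i.e. n_f ≤ 1. For each allowed n_f, solve n_i = (1/n_f² − 0.96000000)^(−1/2) and check whether it is a whole number:
  n_f = 1: 1/n_i² = 1.00000000 − 0.96000000 = 0.04000000 → n_i = 5.000  → integer, n_i = 5 ✓

Only n_f = 1 gives an integer upper level, n_i = 5.

The transition is from n = 5 to n = 1 (emission).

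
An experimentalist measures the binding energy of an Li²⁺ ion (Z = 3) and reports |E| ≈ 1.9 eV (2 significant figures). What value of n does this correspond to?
n = 8

The exact energy levels follow E_n = -13.6057 Z² / n² eV with Z = 3.

The measured value (-1.9 eV) is reported to only 2 significant figures, so we must test candidate n values and see which one matches to that precision.

Candidate energies:
  n = 6:  E = -13.6057 × 3² / 6² = -3.40143 eV
  n = 7:  E = -13.6057 × 3² / 7² = -2.49901 eV
  n = 8:  E = -13.6057 × 3² / 8² = -1.91330 eV  ← matches
  n = 9:  E = -13.6057 × 3² / 9² = -1.51174 eV
  n = 10:  E = -13.6057 × 3² / 10² = -1.22451 eV

Checking against the measurement of -1.9 eV (2 sig figs), only n = 8 agrees:
E_8 = -1.91330 eV, which rounds to -1.9 eV ✓

Therefore n = 8.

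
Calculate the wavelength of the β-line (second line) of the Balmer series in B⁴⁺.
19.4403 nm

The lines of a series are numbered from the longest wavelength (smallest ΔE) outward; the second line is the transition from n = n_f + 2 to n_f.
The Balmer series has all transitions ending at n_f = 2.

For B⁴⁺ (Z = 5), the second line (β-line) is the jump from n = 4 to n = 2:
E_4 = -13.6057 × 5² / 4² = -21.258906 eV
E_2 = -13.6057 × 5² / 2² = -85.035625 eV
ΔE = E_4 - E_2 = 63.776719 eV

λ = hc/E = 1239.84 eV·nm / 63.776719 eV
λ = 19.4403 nm

This is the β-line of the Balmer series in B⁴⁺.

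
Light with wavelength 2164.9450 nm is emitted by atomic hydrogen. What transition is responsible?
n = 7 → n = 4

First, find the photon energy from the wavelength (hc = 1239.84 eV·nm):
E = hc/λ = 1239.84 eV·nm / 2164.9450 nm = 0.57268891 eV

The energy levels of hydrogen satisfy E_n = -13.6057 / n² eV, so an emission n_i → n_f releases
ΔE = 13.6057 × (1/n_f² − 1/n_i²) eV.

Setting ΔE equal to the photon energy:
1/n_f² − 1/n_i² = 0.57268891 / 13.6057 = 0.042091837

Since 1/n_i² must be positive, we need 1/n_f² > 0.042091837, i.e. n_f ≤ 4. For each allowed n_f, solve n_i = (1/n_f² − 0.042091837)^(−1/2) and check whether it is a whole number:
  n_f = 1: 1/n_i² = 1.000000000 − 0.042091837 = 0.957908163 → n_i = 1.022  (not an integer) ✗
  n_f = 2: 1/n_i² = 0.250000000 − 0.042091837 = 0.207908163 → n_i = 2.193  (not an integer) ✗
  n_f = 3: 1/n_i² = 0.111111111 − 0.042091837 = 0.069019274 → n_i = 3.806  (not an integer) ✗
  n_f = 4: 1/n_i² = 0.062500000 − 0.042091837 = 0.020408163 → n_i = 7.000  → integer, n_i = 7 ✓

Only n_f = 4 gives an integer upper level, n_i = 7.

The transition is from n = 7 to n = 4 (emission).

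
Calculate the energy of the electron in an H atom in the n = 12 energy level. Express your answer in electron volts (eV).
-0.094 eV

The energy levels of a hydrogen-like atom are given by:
E_n = -13.6057 eV / n²

For n = 12:
E_12 = -13.6057 eV / 12²
E_12 = -13.6057 eV / 144
E_12 = -0.094 eV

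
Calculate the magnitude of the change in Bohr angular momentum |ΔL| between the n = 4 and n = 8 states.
4.21829e-34 J·s (or 4ℏ)

In the Bohr model, L_n = nℏ where ℏ = 1.0545718e-34 J·s.

L_8 = 8ℏ = 8.4365744e-34 J·s
L_4 = 4ℏ = 4.2182872e-34 J·s

ΔL = L_8 - L_4 = (8 - 4)ℏ = 4ℏ
ΔL = 4 × 1.0545718e-34 J·s = 4.21829e-34 J·s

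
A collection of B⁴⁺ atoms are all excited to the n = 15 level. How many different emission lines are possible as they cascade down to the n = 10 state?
15

The electron can occupy levels n = 10, 11, ..., 15 during de-excitation — that is m = 15 - 10 + 1 = 6 distinct levels.

The number of distinct spectral lines equals the number of ways to choose 2 of these m levels (each pair gives one possible emission transition):

Number of lines = m(m-1)/2 = 6×5/2 = 15

These correspond to all possible transitions between the 6 levels:
15 → 14, 15 → 13, 15 → 12, 15 → 11, 15 → 10, 14 → 13, 14 → 12, 14 → 11...

Each transition produces a photon with a unique energy (and thus wavelength). This count does not depend on Z.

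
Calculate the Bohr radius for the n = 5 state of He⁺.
0.6615 nm (or 6.6147 Å)

The Bohr radius formula is:
r_n = n² a₀ / Z

where a₀ = 0.0529177 nm is the Bohr radius.

For He⁺ (Z = 2) at n = 5:
r_5 = 5² × 0.0529177 nm / 2
r_5 = 25 × 0.0529177 nm / 2
r_5 = 1.32294 nm / 2
r_5 = 0.6615 nm

The electron orbits at approximately 0.6615 nm from the nucleus.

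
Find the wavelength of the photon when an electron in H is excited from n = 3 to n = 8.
954.34312 nm

First, find the transition energy using E_n = -13.6057 / n² eV:
E_3 = -13.6057 / 3² = -1.511744444 eV
E_8 = -13.6057 / 8² = -0.212589063 eV

Photon energy: |ΔE| = |E_8 - E_3| = 1.299155381 eV

Convert to wavelength using E = hc/λ with hc = 1239.84 eV·nm:
λ = hc/E = 1239.84 eV·nm / 1.299155381 eV
λ = 954.34312 nm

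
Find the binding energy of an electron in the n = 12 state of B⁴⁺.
2.362 eV

The ionization energy is the energy needed to remove the electron completely (n → ∞).

For a hydrogen-like ion with Z = 5, E_n = -13.6057 Z² / n² eV.

At n = 12: E_12 = -13.6057 × 5² / 12² = -2.362101 eV
At n = ∞: E_∞ = 0 eV

Ionization energy = E_∞ - E_12 = 0 - (-2.362101) = 2.362101 eV
Ionization energy ≈ 2.362 eV

This is also called the binding energy of the electron in state n = 12.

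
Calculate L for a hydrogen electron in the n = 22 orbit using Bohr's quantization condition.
2.32e-33 J·s (or 22ℏ)

In the Bohr model, angular momentum is quantized:
L = nℏ

where ℏ = h/(2π) = 1.0546e-34 J·s

For n = 22:
L = 22 × 1.0546e-34 J·s
L = 2.32e-33 J·s

This can also be written as L = 22ℏ.
The angular momentum is an integer multiple of the reduced Planck constant.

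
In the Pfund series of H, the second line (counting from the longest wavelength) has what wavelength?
4651.24911 nm

The lines of a series are numbered from the longest wavelength (smallest ΔE) outward; the second line is the transition from n = n_f + 2 to n_f.
The Pfund series has all transitions ending at n_f = 5.

For H, the second line (β-line) is the jump from n = 7 to n = 5:
E_7 = -13.6057 / 7² = -0.27766734694 eV
E_5 = -13.6057 / 5² = -0.54422800000 eV
ΔE = E_7 - E_5 = 0.26656065306 eV

λ = hc/E = 1239.84 eV·nm / 0.26656065306 eV
λ = 4651.24911 nm

This is the β-line of the Pfund series in H.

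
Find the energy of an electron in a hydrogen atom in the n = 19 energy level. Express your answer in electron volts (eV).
-0.0377 eV

The energy levels of a hydrogen-like atom are given by:
E_n = -13.6057 eV / n²

For n = 19:
E_19 = -13.6057 eV / 19²
E_19 = -13.6057 eV / 361
E_19 = -0.0377 eV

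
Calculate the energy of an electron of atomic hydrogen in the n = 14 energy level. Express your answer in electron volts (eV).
-0.0694 eV

The energy levels of a hydrogen-like atom are given by:
E_n = -13.6057 eV / n²

For n = 14:
E_14 = -13.6057 eV / 14²
E_14 = -13.6057 eV / 196
E_14 = -0.0694 eV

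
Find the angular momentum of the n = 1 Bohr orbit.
1.05e-34 J·s (or 1ℏ)

In the Bohr model, angular momentum is quantized:
L = nℏ

where ℏ = h/(2π) = 1.0546e-34 J·s

For n = 1:
L = 1 × 1.0546e-34 J·s
L = 1.05e-34 J·s

This can also be written as L = 1ℏ.
The angular momentum is an integer multiple of the reduced Planck constant.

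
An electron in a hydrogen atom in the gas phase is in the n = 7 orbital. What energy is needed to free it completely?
0.278 eV

The ionization energy is the energy needed to remove the electron completely (n → ∞).

For hydrogen, E_n = -13.6057 eV / n².

At n = 7: E_7 = -13.6057 / 7² = -0.277667 eV
At n = ∞: E_∞ = 0 eV

Ionization energy = E_∞ - E_7 = 0 - (-0.277667) = 0.277667 eV
Ionization energy ≈ 0.278 eV

This is also called the binding energy of the electron in state n = 7.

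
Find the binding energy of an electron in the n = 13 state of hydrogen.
0.081 eV

The ionization energy is the energy needed to remove the electron completely (n → ∞).

For hydrogen, E_n = -13.6057 eV / n².

At n = 13: E_13 = -13.6057 / 13² = -0.080507 eV
At n = ∞: E_∞ = 0 eV

Ionization energy = E_∞ - E_13 = 0 - (-0.080507) = 0.080507 eV
Ionization energy ≈ 0.081 eV

This is also called the binding energy of the electron in state n = 13.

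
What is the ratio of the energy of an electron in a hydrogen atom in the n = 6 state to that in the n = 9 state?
2.25

Using E_n = -13.6057 Z² / n² eV with Z = 1:

E_6 = -13.6057 / 6² = -13.6057 / 36 = -0.37793611 eV
E_9 = -13.6057 / 9² = -13.6057 / 81 = -0.16797160 eV

The ratio is:
E_6/E_9 = (-0.37793611) / (-0.16797160)
E_6/E_9 = (-13.6057/36) / (-13.6057/81)
E_6/E_9 = 81/36
E_6/E_9 = 2.25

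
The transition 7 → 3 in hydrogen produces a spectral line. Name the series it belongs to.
Paschen series

The spectral series in hydrogen are named based on the final (lower) energy level:
- Lyman series: n_final = 1 (ultraviolet)
- Balmer series: n_final = 2 (visible/near-UV)
- Paschen series: n_final = 3 (infrared)
- Brackett series: n_final = 4 (infrared)
- Pfund series: n_final = 5 (far infrared)

Since this transition ends at n = 3, it belongs to the Paschen series.

For reference, this 7 → 3 line has photon energy
ΔE = 13.6057 eV × (1/3² - 1/7²) = 1.2340770975 eV,
corresponding to wavelength λ = hc/ΔE = 1239.84 eV·nm / 1.2340770975 eV = 1004.66981 nm in the infrared region.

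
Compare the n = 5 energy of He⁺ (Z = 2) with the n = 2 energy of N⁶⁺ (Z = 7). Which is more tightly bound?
N⁶⁺ at n = 2 (E = -166.670 eV)

Using E_n = -13.6057 Z² / n² eV:

He⁺ (Z = 2) at n = 5:
E = -13.6057 × 2² / 5² = -13.6057 × 4 / 25 = -2.176912 eV

N⁶⁺ (Z = 7) at n = 2:
E = -13.6057 × 7² / 2² = -13.6057 × 49 / 4 = -166.669825 eV

Since -166.669825 eV < -2.176912 eV,
N⁶⁺ at n = 2 is more tightly bound (requires more energy to ionize).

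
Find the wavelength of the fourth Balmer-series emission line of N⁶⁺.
8.3688 nm

The lines of a series are numbered from the longest wavelength (smallest ΔE) outward; the fourth line is the transition from n = n_f + 4 to n_f.
The Balmer series has all transitions ending at n_f = 2.

For N⁶⁺ (Z = 7), the fourth line (δ-line) is the jump from n = 6 to n = 2:
E_6 = -13.6057 × 7² / 6² = -18.518869 eV
E_2 = -13.6057 × 7² / 2² = -166.669825 eV
ΔE = E_6 - E_2 = 148.150956 eV

λ = hc/E = 1239.84 eV·nm / 148.150956 eV
λ = 8.3688 nm

This is the δ-line of the Balmer series in N⁶⁺.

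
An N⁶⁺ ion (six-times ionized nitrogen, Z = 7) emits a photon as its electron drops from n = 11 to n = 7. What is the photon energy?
8.096 eV

The energy levels are E_n = -13.6057 Z² eV / n².

Energy at n = 11: E_11 = -13.6057 × 7² / 11² = -5.509746 eV
Energy at n = 7: E_7 = -13.6057 × 7² / 7² = -13.605700 eV

For emission (electron falling to lower state), the photon energy is:
E_photon = E_11 - E_7 = |-5.509746 - (-13.605700)|
E_photon = 8.096 eV

This energy is carried away by the emitted photon.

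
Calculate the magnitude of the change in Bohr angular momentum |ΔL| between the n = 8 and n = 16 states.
8.437e-34 J·s (or 8ℏ)

In the Bohr model, L_n = nℏ where ℏ = 1.05457e-34 J·s.

L_16 = 16ℏ = 1.68731e-33 J·s
L_8 = 8ℏ = 8.43656e-34 J·s

ΔL = L_16 - L_8 = (16 - 8)ℏ = 8ℏ
ΔL = 8 × 1.05457e-34 J·s = 8.437e-34 J·s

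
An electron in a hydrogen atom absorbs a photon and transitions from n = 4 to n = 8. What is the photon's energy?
0.63777 eV

The energy levels of a hydrogen-like atom are E_n = -13.6057 eV / n².

Energy at n = 4: E_4 = -13.6057 / 4² = -0.85035625 eV
Energy at n = 8: E_8 = -13.6057 / 8² = -0.21258906 eV

The excitation energy is the difference:
ΔE = E_8 - E_4
ΔE = -0.21258906 - (-0.85035625)
ΔE = 0.63777 eV

Since this is positive, energy must be absorbed (photon absorption).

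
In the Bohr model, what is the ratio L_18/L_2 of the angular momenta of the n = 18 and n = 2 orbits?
9.00000

In the Bohr model, L_n = nℏ, so the ratio is purely the ratio of quantum numbers:

L_18/L_2 = 18ℏ / 2ℏ = 18/2 = 9.00000

The angular momentum scales linearly with n.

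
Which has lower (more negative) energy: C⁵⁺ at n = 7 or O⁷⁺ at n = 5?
O⁷⁺ at n = 5 (E = -34.830592 eV)

Using E_n = -13.6057 Z² / n² eV:

C⁵⁺ (Z = 6) at n = 7:
E = -13.6057 × 6² / 7² = -13.6057 × 36 / 49 = -9.996024490 eV

O⁷⁺ (Z = 8) at n = 5:
E = -13.6057 × 8² / 5² = -13.6057 × 64 / 25 = -34.830592000 eV

Since -34.830592000 eV < -9.996024490 eV,
O⁷⁺ at n = 5 is more tightly bound (requires more energy to ionize).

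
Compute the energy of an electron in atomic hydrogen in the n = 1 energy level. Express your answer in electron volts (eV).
-13.6057 eV

The energy levels of a hydrogen-like atom are given by:
E_n = -13.6057 eV / n²

For n = 1:
E_1 = -13.6057 eV / 1²
E_1 = -13.6057 eV / 1
E_1 = -13.6057 eV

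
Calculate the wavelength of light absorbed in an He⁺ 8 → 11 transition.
3095.1040 nm

First, find the transition energy using E_n = -13.6057 Z² / n² eV:
E_8 = -13.6057 × 2² / 8² = -0.8503562500 eV
E_11 = -13.6057 × 2² / 11² = -0.4497752066 eV

Photon energy: |ΔE| = |E_11 - E_8| = 0.4005810434 eV

Convert to wavelength using E = hc/λ with hc = 1239.84 eV·nm:
λ = hc/E = 1239.84 eV·nm / 0.4005810434 eV
λ = 3095.1040 nm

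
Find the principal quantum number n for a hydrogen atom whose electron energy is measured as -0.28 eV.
n = 7

The exact energy levels follow E_n = -13.6057 eV / n².

The measured value (-0.28 eV) is reported to only 2 significant figures, so we must test candidate n values and see which one matches to that precision.

Candidate energies:
  n = 5:  E = -13.6057/5² = -0.54423 eV
  n = 6:  E = -13.6057/6² = -0.37794 eV
  n = 7:  E = -13.6057/7² = -0.27767 eV  ← matches
  n = 8:  E = -13.6057/8² = -0.21259 eV
  n = 9:  E = -13.6057/9² = -0.16797 eV

Checking against the measurement of -0.28 eV (2 sig figs), only n = 7 agrees:
E_7 = -0.27767 eV, which rounds to -0.28 eV ✓

Therefore n = 7.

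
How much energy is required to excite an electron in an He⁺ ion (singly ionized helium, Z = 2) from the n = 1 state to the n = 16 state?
54.21021 eV

The energy levels of a hydrogen-like atom are E_n = -13.6057 Z² eV / n².

Energy at n = 1: E_1 = -13.6057 × 2² / 1² = -54.42280000 eV
Energy at n = 16: E_16 = -13.6057 × 2² / 16² = -0.21258906 eV

The excitation energy is the difference:
ΔE = E_16 - E_1
ΔE = -0.21258906 - (-54.42280000)
ΔE = 54.21021 eV

Since this is positive, energy must be absorbed (photon absorption).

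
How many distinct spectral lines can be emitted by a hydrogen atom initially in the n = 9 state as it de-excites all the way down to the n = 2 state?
28

The electron can occupy levels n = 2, 3, ..., 9 during de-excitation — that is m = 9 - 2 + 1 = 8 distinct levels.

The number of distinct spectral lines equals the number of ways to choose 2 of these m levels (each pair gives one possible emission transition):

Number of lines = m(m-1)/2 = 8×7/2 = 28

These correspond to all possible transitions between the 8 levels:
9 → 8, 9 → 7, 9 → 6, 9 → 5, 9 → 4, 9 → 3, 9 → 2, 8 → 7...

Each transition produces a photon with a unique energy (and thus wavelength). This count does not depend on Z.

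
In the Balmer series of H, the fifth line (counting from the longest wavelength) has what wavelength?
396.90659 nm

The lines of a series are numbered from the longest wavelength (smallest ΔE) outward; the fifth line is the transition from n = n_f + 5 to n_f.
The Balmer series has all transitions ending at n_f = 2.

For H, the fifth line (ε-line) is the jump from n = 7 to n = 2:
E_7 = -13.6057 / 7² = -0.277667347 eV
E_2 = -13.6057 / 2² = -3.401425000 eV
ΔE = E_7 - E_2 = 3.123757653 eV

λ = hc/E = 1239.84 eV·nm / 3.123757653 eV
λ = 396.90659 nm

This is the ε-line of the Balmer series in H.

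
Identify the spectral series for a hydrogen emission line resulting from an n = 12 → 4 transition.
Brackett series

The spectral series in hydrogen are named based on the final (lower) energy level:
- Lyman series: n_final = 1 (ultraviolet)
- Balmer series: n_final = 2 (visible/near-UV)
- Paschen series: n_final = 3 (infrared)
- Brackett series: n_final = 4 (infrared)
- Pfund series: n_final = 5 (far infrared)

Since this transition ends at n = 4, it belongs to the Brackett series.

For reference, this 12 → 4 line has photon energy
ΔE = 13.6057 eV × (1/4² - 1/12²) = 0.75587222222 eV,
corresponding to wavelength λ = hc/ΔE = 1239.84 eV·nm / 0.75587222222 eV = 1640.27724 nm in the infrared region.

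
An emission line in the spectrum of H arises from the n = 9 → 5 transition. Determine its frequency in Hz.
9.098e+13 Hz

First, find the transition energy:
E_9 = -13.6057 / 9² = -0.1679716 eV
E_5 = -13.6057 / 5² = -0.5442280 eV
|ΔE| = |E_5 - E_9| = 0.3762564 eV

Convert to Joules: E = 0.3762564 eV × (1.602177 × 10⁻¹⁹ J/eV) = 6.02829e-20 J

Using E = hf:
f = E/h = 6.02829e-20 J / (6.62607 × 10⁻³⁴ J·s)
f = 9.098e+13 Hz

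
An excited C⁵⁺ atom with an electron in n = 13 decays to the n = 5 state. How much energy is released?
16.69 eV

The energy levels are E_n = -13.6057 Z² eV / n².

Energy at n = 13: E_13 = -13.6057 × 6² / 13² = -2.89826 eV
Energy at n = 5: E_5 = -13.6057 × 6² / 5² = -19.59221 eV

For emission (electron falling to lower state), the photon energy is:
E_photon = E_13 - E_5 = |-2.89826 - (-19.59221)|
E_photon = 16.69 eV

This energy is carried away by the emitted photon.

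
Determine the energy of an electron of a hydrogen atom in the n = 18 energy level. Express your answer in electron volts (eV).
-0.042 eV

The energy levels of a hydrogen-like atom are given by:
E_n = -13.6057 eV / n²

For n = 18:
E_18 = -13.6057 eV / 18²
E_18 = -13.6057 eV / 324
E_18 = -0.042 eV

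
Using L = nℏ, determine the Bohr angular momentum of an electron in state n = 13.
1.37094e-33 J·s (or 13ℏ)

In the Bohr model, angular momentum is quantized:
L = nℏ

where ℏ = h/(2π) = 1.0545718e-34 J·s

For n = 13:
L = 13 × 1.0545718e-34 J·s
L = 1.37094e-33 J·s

This can also be written as L = 13ℏ.
The angular momentum is an integer multiple of the reduced Planck constant.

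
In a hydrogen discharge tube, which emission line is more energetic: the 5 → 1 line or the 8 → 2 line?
5 → 1

Calculate the energy for each transition:

Transition 5 → 1:
ΔE₁ = |E_1 - E_5| = |-13.6057/1² - (-13.6057/5²)|
ΔE₁ = |-13.60570000000 - (-0.54422800000)| = 13.06147200 eV

Transition 8 → 2:
ΔE₂ = |E_2 - E_8| = |-13.6057/2² - (-13.6057/8²)|
ΔE₂ = |-3.40142500000 - (-0.21258906250)| = 3.18883594 eV

Since 13.06147200 eV > 3.18883594 eV, the transition 5 → 1 emits the more energetic photon.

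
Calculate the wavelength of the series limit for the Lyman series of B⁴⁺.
3.64506 nm

The series limit corresponds to the transition from n = ∞ to n = 1.
This is the highest energy (shortest wavelength) transition in the Lyman series.

E_∞ = 0 eV
E_1 = -13.6057 × 5² / 1² = -340.1425000 eV

Energy at series limit:
ΔE = E_∞ - E_1 = 0 - (-340.1425000) = 340.1425000 eV
λ = hc/E = 1239.84 eV·nm / 340.1425000 eV = 3.64506 nm

This energy equals the ionization energy from the n = 1 state of B⁴⁺.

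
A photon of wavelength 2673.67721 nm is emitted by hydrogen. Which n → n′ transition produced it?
n = 13 → n = 5

First, find the photon energy from the wavelength (hc = 1239.84 eV·nm):
E = hc/λ = 1239.84 eV·nm / 2673.67721 nm = 0.46372090 eV

The energy levels of hydrogen satisfy E_n = -13.6057 / n² eV, so an emission n_i → n_f releases
ΔE = 13.6057 × (1/n_f² − 1/n_i²) eV.

Setting ΔE equal to the photon energy:
1/n_f² − 1/n_i² = 0.46372090 / 13.6057 = 0.034082840

Since 1/n_i² must be positive, we need 1/n_f² > 0.034082840, i.e. n_f ≤ 5. For each allowed n_f, solve n_i = (1/n_f² − 0.034082840)^(−1/2) and check whether it is a whole number:
  n_f = 1: 1/n_i² = 1.000000000 − 0.034082840 = 0.965917160 → n_i = 1.017  (not an integer) ✗
  n_f = 2: 1/n_i² = 0.250000000 − 0.034082840 = 0.215917160 → n_i = 2.152  (not an integer) ✗
  n_f = 3: 1/n_i² = 0.111111111 − 0.034082840 = 0.077028271 → n_i = 3.603  (not an integer) ✗
  n_f = 4: 1/n_i² = 0.062500000 − 0.034082840 = 0.028417160 → n_i = 5.932  (not an integer) ✗
  n_f = 5: 1/n_i² = 0.040000000 − 0.034082840 = 0.005917160 → n_i = 13.000  → integer, n_i = 13 ✓

Only n_f = 5 gives an integer upper level, n_i = 13.

The transition is from n = 13 to n = 5 (emission).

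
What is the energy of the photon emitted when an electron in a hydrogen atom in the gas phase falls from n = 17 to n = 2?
3.35435 eV

The energy levels are E_n = -13.6057 eV / n².

Energy at n = 17: E_17 = -13.6057 / 17² = -0.04707855 eV
Energy at n = 2: E_2 = -13.6057 / 2² = -3.40142500 eV

For emission (electron falling to lower state), the photon energy is:
E_photon = E_17 - E_2 = |-0.04707855 - (-3.40142500)|
E_photon = 3.35435 eV

This energy is carried away by the emitted photon.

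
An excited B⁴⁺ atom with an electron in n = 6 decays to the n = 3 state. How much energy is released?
28.345208 eV

The energy levels are E_n = -13.6057 Z² eV / n².

Energy at n = 6: E_6 = -13.6057 × 5² / 6² = -9.448402778 eV
Energy at n = 3: E_3 = -13.6057 × 5² / 3² = -37.793611111 eV

For emission (electron falling to lower state), the photon energy is:
E_photon = E_6 - E_3 = |-9.448402778 - (-37.793611111)|
E_photon = 28.345208 eV

This energy is carried away by the emitted photon.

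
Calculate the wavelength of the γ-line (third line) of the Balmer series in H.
433.93578 nm

The lines of a series are numbered from the longest wavelength (smallest ΔE) outward; the third line is the transition from n = n_f + 3 to n_f.
The Balmer series has all transitions ending at n_f = 2.

For H, the third line (γ-line) is the jump from n = 5 to n = 2:
E_5 = -13.6057 / 5² = -0.544228000 eV
E_2 = -13.6057 / 2² = -3.401425000 eV
ΔE = E_5 - E_2 = 2.857197000 eV

λ = hc/E = 1239.84 eV·nm / 2.857197000 eV
λ = 433.93578 nm

This is the γ-line of the Balmer series in H.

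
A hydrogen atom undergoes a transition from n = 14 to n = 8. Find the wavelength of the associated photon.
8659.78016 nm

First, find the transition energy using E_n = -13.6057 / n² eV:
E_14 = -13.6057 / 14² = -0.06941683673 eV
E_8 = -13.6057 / 8² = -0.21258906250 eV

Photon energy: |ΔE| = |E_8 - E_14| = 0.14317222577 eV

Convert to wavelength using E = hc/λ with hc = 1239.84 eV·nm:
λ = hc/E = 1239.84 eV·nm / 0.14317222577 eV
λ = 8659.78016 nm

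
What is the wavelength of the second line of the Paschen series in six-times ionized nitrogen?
26.152379 nm

The lines of a series are numbered from the longest wavelength (smallest ΔE) outward; the second line is the transition from n = n_f + 2 to n_f.
The Paschen series has all transitions ending at n_f = 3.

For N⁶⁺ (Z = 7), the second line (β-line) is the jump from n = 5 to n = 3:
E_5 = -13.6057 × 7² / 5² = -26.66717200 eV
E_3 = -13.6057 × 7² / 3² = -74.07547778 eV
ΔE = E_5 - E_3 = 47.40830578 eV

λ = hc/E = 1239.84 eV·nm / 47.40830578 eV
λ = 26.152379 nm

This is the β-line of the Paschen series in N⁶⁺.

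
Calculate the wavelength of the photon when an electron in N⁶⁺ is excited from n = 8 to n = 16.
158.697 nm

First, find the transition energy using E_n = -13.6057 Z² / n² eV:
E_8 = -13.6057 × 7² / 8² = -10.4168641 eV
E_16 = -13.6057 × 7² / 16² = -2.6042160 eV

Photon energy: |ΔE| = |E_16 - E_8| = 7.8126481 eV

Convert to wavelength using E = hc/λ with hc = 1239.84 eV·nm:
λ = hc/E = 1239.84 eV·nm / 7.8126481 eV
λ = 158.697 nm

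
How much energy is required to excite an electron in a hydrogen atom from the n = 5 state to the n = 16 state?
0.491081 eV

The energy levels of a hydrogen-like atom are E_n = -13.6057 eV / n².

Energy at n = 5: E_5 = -13.6057 / 5² = -0.544228000 eV
Energy at n = 16: E_16 = -13.6057 / 16² = -0.053147266 eV

The excitation energy is the difference:
ΔE = E_16 - E_5
ΔE = -0.053147266 - (-0.544228000)
ΔE = 0.491081 eV

Since this is positive, energy must be absorbed (photon absorption).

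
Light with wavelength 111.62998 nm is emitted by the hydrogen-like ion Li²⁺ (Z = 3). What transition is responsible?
n = 7 → n = 3

First, find the photon energy from the wavelength (hc = 1239.84 eV·nm):
E = hc/λ = 1239.84 eV·nm / 111.62998 nm = 11.106694 eV

The energy levels of Li²⁺ satisfy E_n = -13.6057 × 3² / n² eV, so an emission n_i → n_f releases
ΔE = 13.6057 × 3² × (1/n_f² − 1/n_i²) eV.

Setting ΔE equal to the photon energy:
1/n_f² − 1/n_i² = 11.106694 / (13.6057 × 3²) = 0.090702949

Since 1/n_i² must be positive, we need 1/n_f² > 0.090702949, i.e. n_f ≤ 3. For each allowed n_f, solve n_i = (1/n_f² − 0.090702949)^(−1/2) and check whether it is a whole number:
  n_f = 1: 1/n_i² = 1.000000000 − 0.090702949 = 0.909297051 → n_i = 1.049  (not an integer) ✗
  n_f = 2: 1/n_i² = 0.250000000 − 0.090702949 = 0.159297051 → n_i = 2.506  (not an integer) ✗
  n_f = 3: 1/n_i² = 0.111111111 − 0.090702949 = 0.020408162 → n_i = 7.000  → integer, n_i = 7 ✓

Only n_f = 3 gives an integer upper level, n_i = 7.

The transition is from n = 7 to n = 3 (emission).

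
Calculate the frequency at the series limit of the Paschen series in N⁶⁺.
1.79114e+16 Hz

The series limit corresponds to the transition from n = ∞ to n = 3.
This is the highest energy (shortest wavelength) transition in the Paschen series.

E_∞ = 0 eV
E_3 = -13.6057 × 7² / 3² = -74.0754778 eV

Energy at series limit:
ΔE = E_∞ - E_3 = 0 - (-74.0754778) = 74.0754778 eV
E = 74.0754778 eV × (1.602177 × 10⁻¹⁹ J/eV) = 1.1868203e-17 J
f = E/h = 1.1868203e-17 J / (6.62607 × 10⁻³⁴ J·s) = 1.79114e+16 Hz

This energy equals the ionization energy from the n = 3 state of N⁶⁺.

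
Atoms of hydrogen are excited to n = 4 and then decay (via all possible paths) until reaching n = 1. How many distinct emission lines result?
6

The electron can occupy levels n = 1, 2, ..., 4 during de-excitation — that is m = 4 - 1 + 1 = 4 distinct levels.

The number of distinct spectral lines equals the number of ways to choose 2 of these m levels (each pair gives one possible emission transition):

Number of lines = m(m-1)/2 = 4×3/2 = 6

These correspond to all possible transitions between the 4 levels:
4 → 3, 4 → 2, 4 → 1, 3 → 2, 3 → 1, 2 → 1

Each transition produces a photon with a unique energy (and thus wavelength). This count does not depend on Z.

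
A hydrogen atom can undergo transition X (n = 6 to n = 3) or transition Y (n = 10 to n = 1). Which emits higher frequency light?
10 → 1

Calculate the energy for each transition:

Transition 6 → 3:
ΔE₁ = |E_3 - E_6| = |-13.6057/3² - (-13.6057/6²)|
ΔE₁ = |-1.511744444 - (-0.377936111)| = 1.133808 eV

Transition 10 → 1:
ΔE₂ = |E_1 - E_10| = |-13.6057/1² - (-13.6057/10²)|
ΔE₂ = |-13.605700000 - (-0.136057000)| = 13.469643 eV

Since 13.469643 eV > 1.133808 eV, the transition 10 → 1 emits the more energetic photon.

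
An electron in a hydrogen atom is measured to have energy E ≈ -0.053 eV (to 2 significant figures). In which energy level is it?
n = 16

The exact energy levels follow E_n = -13.6057 eV / n².

The measured value (-0.053 eV) is reported to only 2 significant figures, so we must test candidate n values and see which one matches to that precision.

Candidate energies:
  n = 14:  E = -13.6057/14² = -0.069417 eV
  n = 15:  E = -13.6057/15² = -0.060470 eV
  n = 16:  E = -13.6057/16² = -0.053147 eV  ← matches
  n = 17:  E = -13.6057/17² = -0.047079 eV
  n = 18:  E = -13.6057/18² = -0.041993 eV

Checking against the measurement of -0.053 eV (2 sig figs), only n = 16 agrees:
E_16 = -0.053147 eV, which rounds to -0.053 eV ✓

Therefore n = 16.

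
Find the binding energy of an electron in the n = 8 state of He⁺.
0.850356 eV

The ionization energy is the energy needed to remove the electron completely (n → ∞).

For a hydrogen-like ion with Z = 2, E_n = -13.6057 Z² / n² eV.

At n = 8: E_8 = -13.6057 × 2² / 8² = -0.850356250 eV
At n = ∞: E_∞ = 0 eV

Ionization energy = E_∞ - E_8 = 0 - (-0.850356250) = 0.850356250 eV
Ionization energy ≈ 0.850356 eV

This is also called the binding energy of the electron in state n = 8.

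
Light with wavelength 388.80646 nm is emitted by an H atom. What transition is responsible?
n = 8 → n = 2

First, find the photon energy from the wavelength (hc = 1239.84 eV·nm):
E = hc/λ = 1239.84 eV·nm / 388.80646 nm = 3.1888359 eV

The energy levels of hydrogen satisfy E_n = -13.6057 / n² eV, so an emission n_i → n_f releases
ΔE = 13.6057 × (1/n_f² − 1/n_i²) eV.

Setting ΔE equal to the photon energy:
1/n_f² − 1/n_i² = 3.1888359 / 13.6057 = 0.23437500

Since 1/n_i² must be positive, we need 1/n_f² > 0.23437500, i.e. n_f ≤ 2. For each allowed n_f, solve n_i = (1/n_f² − 0.23437500)^(−1/2) and check whether it is a whole number:
  n_f = 1: 1/n_i² = 1.00000000 − 0.23437500 = 0.76562500 → n_i = 1.143  (not an integer) ✗
  n_f = 2: 1/n_i² = 0.25000000 − 0.23437500 = 0.01562500 → n_i = 8.000  → integer, n_i = 8 ✓

Only n_f = 2 gives an integer upper level, n_i = 8.

The transition is from n = 8 to n = 2 (emission).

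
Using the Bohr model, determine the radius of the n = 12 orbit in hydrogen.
7.6202 nm (or 76.2015 Å)

The Bohr radius formula is:
r_n = n² a₀ / Z

where a₀ = 0.0529177 nm is the Bohr radius.

For H (Z = 1) at n = 12:
r_12 = 12² × 0.0529177 nm / 1
r_12 = 144 × 0.0529177 nm / 1
r_12 = 7.62015 nm / 1
r_12 = 7.6202 nm

The electron orbits at approximately 7.6202 nm from the nucleus.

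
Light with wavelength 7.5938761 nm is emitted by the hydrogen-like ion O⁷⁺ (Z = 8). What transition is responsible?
n = 4 → n = 2

First, find the photon energy from the wavelength (hc = 1239.84 eV·nm):
E = hc/λ = 1239.84 eV·nm / 7.5938761 nm = 163.26840 eV

The energy levels of O⁷⁺ satisfy E_n = -13.6057 × 8² / n² eV, so an emission n_i → n_f releases
ΔE = 13.6057 × 8² × (1/n_f² − 1/n_i²) eV.

Setting ΔE equal to the photon energy:
1/n_f² − 1/n_i² = 163.26840 / (13.6057 × 8²) = 0.18750000

Since 1/n_i² must be positive, we need 1/n_f² > 0.18750000, i.e. n_f ≤ 2. For each allowed n_f, solve n_i = (1/n_f² − 0.18750000)^(−1/2) and check whether it is a whole number:
  n_f = 1: 1/n_i² = 1.00000000 − 0.18750000 = 0.81250000 → n_i = 1.109  (not an integer) ✗
  n_f = 2: 1/n_i² = 0.25000000 − 0.18750000 = 0.06250000 → n_i = 4.000  → integer, n_i = 4 ✓

Only n_f = 2 gives an integer upper level, n_i = 4.

The transition is from n = 4 to n = 2 (emission).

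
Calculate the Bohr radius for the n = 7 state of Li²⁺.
0.864323 nm (or 8.643228 Å)

The Bohr radius formula is:
r_n = n² a₀ / Z

where a₀ = 0.052917721 nm is the Bohr radius.

For Li²⁺ (Z = 3) at n = 7:
r_7 = 7² × 0.052917721 nm / 3
r_7 = 49 × 0.052917721 nm / 3
r_7 = 2.5929683 nm / 3
r_7 = 0.864323 nm

The electron orbits at approximately 0.864323 nm from the nucleus.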